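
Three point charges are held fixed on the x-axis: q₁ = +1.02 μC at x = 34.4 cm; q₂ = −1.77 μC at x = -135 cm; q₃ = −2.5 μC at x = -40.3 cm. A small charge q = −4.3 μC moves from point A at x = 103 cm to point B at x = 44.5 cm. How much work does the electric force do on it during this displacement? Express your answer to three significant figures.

The work done by the electric force is W_field = −ΔU = −q(V_B − V_A) = q(V_A − V_B).
At A: distances to the source charges are 0.686 m, 2.38 m, 1.43 m; V_A = Σ kqᵢ/rᵢ = -9000 V.
At B: distances to the source charges are 0.101 m, 1.80 m, 0.848 m; V_B = Σ kqᵢ/rᵢ = 5.54×10⁴ V.
ΔV = V_B − V_A = 6.44×10⁴ V.
W_field = −qΔV = −(-4.30×10⁻⁶ C)(6.44×10⁴ V) = 0.277 J.

0.277 J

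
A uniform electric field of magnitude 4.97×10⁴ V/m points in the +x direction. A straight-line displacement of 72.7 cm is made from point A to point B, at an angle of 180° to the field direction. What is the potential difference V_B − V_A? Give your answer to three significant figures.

Only the component of displacement along E changes the potential: ΔV = −E·d·cosθ.
ΔV = −(4.97×10⁴ V/m)(0.727 m)cos180° = 3.61×10⁴ V.

3.61×10⁴ V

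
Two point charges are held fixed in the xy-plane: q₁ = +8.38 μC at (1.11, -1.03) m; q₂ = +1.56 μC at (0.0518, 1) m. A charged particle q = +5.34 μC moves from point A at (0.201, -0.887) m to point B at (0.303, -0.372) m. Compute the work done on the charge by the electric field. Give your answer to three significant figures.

0.0367 J

The work done by the electric force is W_field = −ΔU = −q(V_B − V_A) = q(V_A − V_B).
At A: distances to the source charges are 0.920 m, 1.89 m; V_A = Σ kqᵢ/rᵢ = 8.93×10⁴ V.
At B: distances to the source charges are 1.04 m, 1.39 m; V_B = Σ kqᵢ/rᵢ = 8.24×10⁴ V.
ΔV = V_B − V_A = -6870 V.
W_field = −qΔV = −(5.34×10⁻⁶ C)(-6870 V) = 0.0367 J.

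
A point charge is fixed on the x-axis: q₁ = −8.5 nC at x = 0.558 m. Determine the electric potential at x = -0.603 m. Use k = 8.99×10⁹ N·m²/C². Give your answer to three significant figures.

-65.8 V

The total potential is the scalar sum of each charge's contribution, V = Σ kqᵢ/rᵢ.
V = k[(-8.50×10⁻⁹)/(1.16)] = -65.8 V.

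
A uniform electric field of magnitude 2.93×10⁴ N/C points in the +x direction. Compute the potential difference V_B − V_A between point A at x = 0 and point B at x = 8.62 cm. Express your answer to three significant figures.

In a uniform field, potential decreases in the direction of E: V_B − V_A = −E·Δx.
V_B − V_A = −(2.93×10⁴ V/m)(0.0862 m) = -2530 V.

-2530 V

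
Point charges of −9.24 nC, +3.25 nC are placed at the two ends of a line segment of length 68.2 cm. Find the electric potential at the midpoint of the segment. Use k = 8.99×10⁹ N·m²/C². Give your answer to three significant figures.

-158 V

The total potential is the scalar sum of each charge's contribution, V = Σ kqᵢ/rᵢ.
Each charge is 0.341 m from the midpoint.
V = k[(-9.24×10⁻⁹)/(0.341) + (3.25×10⁻⁹)/(0.341)] = -158 V.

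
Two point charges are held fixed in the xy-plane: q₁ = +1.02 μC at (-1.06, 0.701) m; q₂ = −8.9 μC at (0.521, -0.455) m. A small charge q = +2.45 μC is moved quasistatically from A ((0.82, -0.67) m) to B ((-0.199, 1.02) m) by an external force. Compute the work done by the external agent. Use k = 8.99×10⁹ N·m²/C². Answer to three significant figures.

For quasistatic motion the external work equals the change in potential energy: W_ext = qΔV = q(V_B − V_A).
At A: distances to the source charges are 2.33 m, 0.368 m; V_A = Σ kqᵢ/rᵢ = -2.13×10⁵ V.
At B: distances to the source charges are 0.918 m, 1.64 m; V_B = Σ kqᵢ/rᵢ = -3.88×10⁴ V.
ΔV = V_B − V_A = 1.75×10⁵ V.
W_ext = qΔV = (2.45×10⁻⁶ C)(1.75×10⁵ V) = 0.428 J.

0.428 J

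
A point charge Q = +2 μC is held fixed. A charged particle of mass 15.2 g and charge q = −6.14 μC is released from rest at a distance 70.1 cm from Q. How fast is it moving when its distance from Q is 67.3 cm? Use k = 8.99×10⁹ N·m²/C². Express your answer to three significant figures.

Only the electrostatic force acts, so mechanical energy is conserved: ½mv² = U₁ − U₂ = kQq(1/r₁ − 1/r₂).
U₁ − U₂ = (8.99×10⁹ N·m²/C²)(2.00×10⁻⁶ C)(-6.14×10⁻⁶ C)(1/0.701 − 1/0.673) = 6.55×10⁻³ J.
v = √(2·6.55×10⁻³/0.0152) = 0.929 m/s.

0.929 m/s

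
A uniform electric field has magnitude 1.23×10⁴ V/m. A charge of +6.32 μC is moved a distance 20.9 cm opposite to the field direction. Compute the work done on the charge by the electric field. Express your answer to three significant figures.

-0.0162 J

The potential change for a displacement 20.9 cm opposite to the field direction is ΔV = +Ed = 2570 V.
W_field = −qΔV = -0.0162 J.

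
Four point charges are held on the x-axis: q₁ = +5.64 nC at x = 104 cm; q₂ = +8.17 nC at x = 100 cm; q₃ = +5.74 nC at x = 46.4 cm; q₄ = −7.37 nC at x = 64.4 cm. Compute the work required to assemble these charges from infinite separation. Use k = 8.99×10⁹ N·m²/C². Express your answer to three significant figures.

The assembly work is the sum of pairwise potential energies, U = Σ_{i<j} kqᵢqⱼ/rᵢⱼ.
Pair separations: r₁₂ = 0.0400 m, r₁₃ = 0.576 m, r₁₄ = 0.396 m, r₂₃ = 0.536 m, r₂₄ = 0.356 m, r₃₄ = 0.180 m.
Summing all 6 pair terms gives U = 7.07×10⁻⁶ J.

7.07×10⁻⁶ J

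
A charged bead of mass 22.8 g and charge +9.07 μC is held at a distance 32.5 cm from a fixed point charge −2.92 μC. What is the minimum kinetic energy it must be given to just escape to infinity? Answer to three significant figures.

To just escape, total mechanical energy must reach zero at infinity: ½mv²_min + U = 0, so ½mv²_min = −U = |kQq|/r.
|U| = |kQq|/r = (8.99×10⁹ N·m²/C²)(2.92×10⁻⁶)(9.07×10⁻⁶)/(0.325) = 0.733 J.

0.733 J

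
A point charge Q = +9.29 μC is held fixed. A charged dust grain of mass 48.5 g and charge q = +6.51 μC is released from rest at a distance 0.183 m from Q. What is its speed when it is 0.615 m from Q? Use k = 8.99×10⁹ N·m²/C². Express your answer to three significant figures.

9.28 m/s

Only the electrostatic force acts, so mechanical energy is conserved: ½mv² = U₁ − U₂ = kQq(1/r₁ − 1/r₂).
U₁ − U₂ = (8.99×10⁹ N·m²/C²)(9.29×10⁻⁶ C)(6.51×10⁻⁶ C)(1/0.183 − 1/0.615) = 2.09 J.
v = √(2·2.09/0.0485) = 9.28 m/s.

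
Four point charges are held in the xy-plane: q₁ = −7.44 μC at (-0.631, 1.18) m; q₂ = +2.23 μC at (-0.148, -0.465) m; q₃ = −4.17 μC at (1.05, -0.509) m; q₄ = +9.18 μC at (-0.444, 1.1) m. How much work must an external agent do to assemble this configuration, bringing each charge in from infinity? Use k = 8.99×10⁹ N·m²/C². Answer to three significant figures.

The assembly work is the sum of pairwise potential energies, U = Σ_{i<j} kqᵢqⱼ/rᵢⱼ.
Pair separations: r₁₂ = 1.71 m, r₁₃ = 2.38 m, r₁₄ = 0.203 m, r₂₃ = 1.20 m, r₂₄ = 1.59 m, r₃₄ = 2.20 m.
Summing all 6 pair terms gives U = -3.10 J.

-3.10 J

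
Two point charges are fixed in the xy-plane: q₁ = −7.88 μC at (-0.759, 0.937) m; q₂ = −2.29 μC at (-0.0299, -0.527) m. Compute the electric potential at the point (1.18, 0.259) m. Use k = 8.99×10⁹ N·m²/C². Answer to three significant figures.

Electric potential is a scalar, so the contributions from each charge add algebraically: V = Σ kqᵢ/rᵢ.
Distances from the field point to each charge: r₁ = 2.05 m, r₂ = 1.44 m.
V = k[(-7.88×10⁻⁶)/(2.05) + (-2.29×10⁻⁶)/(1.44)] = -4.88×10⁴ V.

-4.88×10⁴ V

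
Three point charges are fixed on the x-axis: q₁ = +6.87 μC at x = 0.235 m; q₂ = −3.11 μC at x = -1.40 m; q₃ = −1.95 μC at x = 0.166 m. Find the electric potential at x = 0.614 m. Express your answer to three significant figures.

1.10×10⁵ V

The total potential is the scalar sum of each charge's contribution, V = Σ kqᵢ/rᵢ.
Distances from the field point to each charge: r₁ = 0.379 m, r₂ = 2.01 m, r₃ = 0.448 m.
V = k[(6.87×10⁻⁶)/(0.379) + (-3.11×10⁻⁶)/(2.01) + (-1.95×10⁻⁶)/(0.448)] = 1.10×10⁵ V.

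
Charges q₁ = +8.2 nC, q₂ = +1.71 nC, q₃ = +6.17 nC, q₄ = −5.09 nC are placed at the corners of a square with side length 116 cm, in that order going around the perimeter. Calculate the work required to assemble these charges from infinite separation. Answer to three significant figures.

The work to assemble the configuration equals its total potential energy, U = Σ kqᵢqⱼ/rᵢⱼ over all pairs.
The four side pairs have separation 1.16 m and the two diagonal pairs 1.64 m.
Summing all 6 pair terms gives U = -1.47×10⁻⁷ J.

-1.47×10⁻⁷ J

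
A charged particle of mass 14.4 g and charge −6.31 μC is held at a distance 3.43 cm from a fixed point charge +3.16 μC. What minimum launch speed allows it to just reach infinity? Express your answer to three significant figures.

To just escape, total mechanical energy must reach zero at infinity: ½mv²_min + U = 0, so ½mv²_min = −U = |kQq|/r.
|U| = |kQq|/r = (8.99×10⁹ N·m²/C²)(3.16×10⁻⁶)(6.31×10⁻⁶)/(0.0343) = 5.23 J.
v_min = √(2|U|/m) = √(2·5.23/0.0144) = 26.9 m/s.

26.9 m/s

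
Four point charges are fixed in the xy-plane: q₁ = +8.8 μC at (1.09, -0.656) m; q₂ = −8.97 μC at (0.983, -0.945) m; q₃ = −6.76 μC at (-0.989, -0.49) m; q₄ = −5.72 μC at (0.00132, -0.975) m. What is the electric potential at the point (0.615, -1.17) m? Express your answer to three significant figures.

Electric potential is a scalar, so the contributions from each charge add algebraically: V = Σ kqᵢ/rᵢ.
Distances from the field point to each charge: r₁ = 0.700 m, r₂ = 0.431 m, r₃ = 1.74 m, r₄ = 0.644 m.
V = k[(8.80×10⁻⁶)/(0.700) + (-8.97×10⁻⁶)/(0.431) + (-6.76×10⁻⁶)/(1.74) + (-5.72×10⁻⁶)/(0.644)] = -1.89×10⁵ V.

-1.89×10⁵ V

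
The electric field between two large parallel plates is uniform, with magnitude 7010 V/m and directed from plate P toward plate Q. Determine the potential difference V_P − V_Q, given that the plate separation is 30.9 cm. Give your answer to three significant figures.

In a uniform field, potential decreases in the direction of E: ΔV = −E·d for a displacement d parallel to E.
Going from Q to P is a displacement of 30.9 cm opposite to the field, so V_P − V_Q = +Ed = 2170 V.

2170 V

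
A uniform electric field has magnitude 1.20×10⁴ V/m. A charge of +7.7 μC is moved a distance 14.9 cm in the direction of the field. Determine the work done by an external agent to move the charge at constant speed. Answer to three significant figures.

-0.0138 J

The potential change for a displacement 14.9 cm in the direction of the field is ΔV = −Ed = -1790 V.
W_ext = qΔV = -0.0138 J.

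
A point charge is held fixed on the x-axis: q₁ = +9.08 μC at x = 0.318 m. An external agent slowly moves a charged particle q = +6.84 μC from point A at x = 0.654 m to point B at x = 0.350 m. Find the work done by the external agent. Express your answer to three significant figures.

15.8 J

For quasistatic motion the external work equals the change in potential energy: W_ext = qΔV = q(V_B − V_A).
At A: distance to the source charge is 0.336 m; V_A = kq₁/r = 2.43×10⁵ V.
At B: distance to the source charge is 0.0320 m; V_B = kq₁/r = 2.55×10⁶ V.
ΔV = V_B − V_A = 2.31×10⁶ V.
W_ext = qΔV = (6.84×10⁻⁶ C)(2.31×10⁶ V) = 15.8 J.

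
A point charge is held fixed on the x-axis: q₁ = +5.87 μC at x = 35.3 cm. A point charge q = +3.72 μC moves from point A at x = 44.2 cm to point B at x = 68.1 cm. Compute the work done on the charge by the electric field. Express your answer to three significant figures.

1.61 J

The work done by the electric force is W_field = −ΔU = −q(V_B − V_A) = q(V_A − V_B).
At A: distance to the source charge is 0.0890 m; V_A = kq₁/r = 5.93×10⁵ V.
At B: distance to the source charge is 0.328 m; V_B = kq₁/r = 1.61×10⁵ V.
ΔV = V_B − V_A = -4.32×10⁵ V.
W_field = −qΔV = −(3.72×10⁻⁶ C)(-4.32×10⁵ V) = 1.61 J.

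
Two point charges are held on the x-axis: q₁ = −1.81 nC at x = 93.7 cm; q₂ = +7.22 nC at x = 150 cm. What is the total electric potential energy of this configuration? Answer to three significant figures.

The assembly work is the sum of pairwise potential energies, U = Σ_{i<j} kqᵢqⱼ/rᵢⱼ.
Pair separations: r₁₂ = 0.563 m.
U = (-2.09×10⁻⁷) = -2.09×10⁻⁷ J.

-2.09×10⁻⁷ J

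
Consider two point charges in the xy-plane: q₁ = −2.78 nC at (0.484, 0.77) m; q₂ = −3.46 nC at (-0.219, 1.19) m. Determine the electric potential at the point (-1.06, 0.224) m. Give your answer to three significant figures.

-39.5 V

Electric potential is a scalar, so the contributions from each charge add algebraically: V = Σ kqᵢ/rᵢ.
Distances from the field point to each charge: r₁ = 1.64 m, r₂ = 1.28 m.
V = k[(-2.78×10⁻⁹)/(1.64) + (-3.46×10⁻⁹)/(1.28)] = -39.5 V.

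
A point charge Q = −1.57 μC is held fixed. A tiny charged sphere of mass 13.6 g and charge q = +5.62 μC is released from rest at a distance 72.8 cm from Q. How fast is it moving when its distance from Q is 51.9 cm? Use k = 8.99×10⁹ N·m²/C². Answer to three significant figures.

2.54 m/s

Only the electrostatic force acts, so mechanical energy is conserved: ½mv² = U₁ − U₂ = kQq(1/r₁ − 1/r₂).
U₁ − U₂ = (8.99×10⁹ N·m²/C²)(-1.57×10⁻⁶ C)(5.62×10⁻⁶ C)(1/0.728 − 1/0.519) = 0.0439 J.
v = √(2·0.0439/0.0136) = 2.54 m/s.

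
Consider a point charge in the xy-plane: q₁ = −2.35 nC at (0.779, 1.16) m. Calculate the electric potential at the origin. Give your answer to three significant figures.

-15.1 V

The total potential is the scalar sum of each charge's contribution, V = Σ kqᵢ/rᵢ.
Distances from the field point to each charge: r₁ = 1.40 m.
V = k[(-2.35×10⁻⁹)/(1.40)] = -15.1 V.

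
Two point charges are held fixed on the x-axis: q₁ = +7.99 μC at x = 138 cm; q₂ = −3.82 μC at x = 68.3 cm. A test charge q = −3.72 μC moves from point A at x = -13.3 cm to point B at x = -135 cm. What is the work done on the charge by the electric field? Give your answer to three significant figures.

The work done by the electric force is W_field = −ΔU = −q(V_B − V_A) = q(V_A − V_B).
At A: distances to the source charges are 1.51 m, 0.816 m; V_A = Σ kqᵢ/rᵢ = 5390 V.
At B: distances to the source charges are 2.73 m, 2.03 m; V_B = Σ kqᵢ/rᵢ = 9420 V.
ΔV = V_B − V_A = 4030 V.
W_field = −qΔV = −(-3.72×10⁻⁶ C)(4030 V) = 0.0150 J.

0.0150 J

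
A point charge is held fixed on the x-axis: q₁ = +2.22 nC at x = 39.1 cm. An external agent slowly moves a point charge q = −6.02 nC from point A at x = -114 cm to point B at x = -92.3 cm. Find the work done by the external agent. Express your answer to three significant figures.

-1.30×10⁻⁸ J

For quasistatic motion the external work equals the change in potential energy: W_ext = qΔV = q(V_B − V_A).
At A: distance to the source charge is 1.53 m; V_A = kq₁/r = 13.0 V.
At B: distance to the source charge is 1.31 m; V_B = kq₁/r = 15.2 V.
ΔV = V_B − V_A = 2.15 V.
W_ext = qΔV = (-6.02×10⁻⁹ C)(2.15 V) = -1.30×10⁻⁸ J.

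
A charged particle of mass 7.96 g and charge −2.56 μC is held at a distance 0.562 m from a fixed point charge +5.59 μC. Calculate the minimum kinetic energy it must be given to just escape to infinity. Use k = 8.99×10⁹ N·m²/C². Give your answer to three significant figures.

0.229 J

To just escape, total mechanical energy must reach zero at infinity: ½mv²_min + U = 0, so ½mv²_min = −U = |kQq|/r.
|U| = |kQq|/r = (8.99×10⁹ N·m²/C²)(5.59×10⁻⁶)(2.56×10⁻⁶)/(0.562) = 0.229 J.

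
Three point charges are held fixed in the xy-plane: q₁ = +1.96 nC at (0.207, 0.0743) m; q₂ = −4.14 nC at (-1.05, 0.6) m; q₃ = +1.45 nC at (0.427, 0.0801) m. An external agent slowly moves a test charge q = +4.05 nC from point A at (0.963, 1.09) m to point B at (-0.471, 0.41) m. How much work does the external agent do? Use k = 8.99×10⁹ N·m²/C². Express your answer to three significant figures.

-1.28×10⁻⁷ J

For quasistatic motion the external work equals the change in potential energy: W_ext = qΔV = q(V_B − V_A).
At A: distances to the source charges are 1.27 m, 2.07 m, 1.14 m; V_A = Σ kqᵢ/rᵢ = 7.35 V.
At B: distances to the source charges are 0.757 m, 0.609 m, 0.957 m; V_B = Σ kqᵢ/rᵢ = -24.2 V.
ΔV = V_B − V_A = -31.5 V.
W_ext = qΔV = (4.05×10⁻⁹ C)(-31.5 V) = -1.28×10⁻⁷ J.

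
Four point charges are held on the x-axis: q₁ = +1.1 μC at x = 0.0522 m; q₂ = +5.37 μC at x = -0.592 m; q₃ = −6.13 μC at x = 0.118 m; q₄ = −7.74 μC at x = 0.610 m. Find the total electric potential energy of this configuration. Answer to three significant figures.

The work to assemble the configuration equals its total potential energy, U = Σ kqᵢqⱼ/rᵢⱼ over all pairs.
Pair separations: r₁₂ = 0.644 m, r₁₃ = 0.0658 m, r₁₄ = 0.558 m, r₂₃ = 0.710 m, r₂₄ = 1.20 m, r₃₄ = 0.492 m.
Summing all 6 pair terms gives U = -0.837 J.

-0.837 J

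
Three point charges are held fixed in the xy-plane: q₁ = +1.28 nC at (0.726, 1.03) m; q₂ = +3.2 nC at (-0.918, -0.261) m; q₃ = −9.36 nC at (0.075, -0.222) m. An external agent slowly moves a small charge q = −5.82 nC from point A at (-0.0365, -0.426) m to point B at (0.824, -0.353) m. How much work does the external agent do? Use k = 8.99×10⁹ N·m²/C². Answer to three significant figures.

-1.38×10⁻⁶ J

For quasistatic motion the external work equals the change in potential energy: W_ext = qΔV = q(V_B − V_A).
At A: distances to the source charges are 1.64 m, 0.897 m, 0.232 m; V_A = Σ kqᵢ/rᵢ = -323 V.
At B: distances to the source charges are 1.39 m, 1.74 m, 0.760 m; V_B = Σ kqᵢ/rᵢ = -85.9 V.
ΔV = V_B − V_A = 237 V.
W_ext = qΔV = (-5.82×10⁻⁹ C)(237 V) = -1.38×10⁻⁶ J.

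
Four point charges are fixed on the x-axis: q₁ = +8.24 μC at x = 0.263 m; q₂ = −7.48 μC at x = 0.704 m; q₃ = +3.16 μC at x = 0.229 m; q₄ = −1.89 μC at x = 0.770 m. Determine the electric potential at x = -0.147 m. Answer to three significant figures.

1.59×10⁵ V

Electric potential is a scalar, so the contributions from each charge add algebraically: V = Σ kqᵢ/rᵢ.
Distances from the field point to each charge: r₁ = 0.410 m, r₂ = 0.851 m, r₃ = 0.376 m, r₄ = 0.917 m.
V = k[(8.24×10⁻⁶)/(0.410) + (-7.48×10⁻⁶)/(0.851) + (3.16×10⁻⁶)/(0.376) + (-1.89×10⁻⁶)/(0.917)] = 1.59×10⁵ V.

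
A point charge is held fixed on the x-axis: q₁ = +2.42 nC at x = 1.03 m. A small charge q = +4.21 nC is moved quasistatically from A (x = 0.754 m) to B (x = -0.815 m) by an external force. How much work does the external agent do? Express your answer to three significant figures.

-2.82×10⁻⁷ J

For quasistatic motion the external work equals the change in potential energy: W_ext = qΔV = q(V_B − V_A).
At A: distance to the source charge is 0.276 m; V_A = kq₁/r = 78.8 V.
At B: distance to the source charge is 1.84 m; V_B = kq₁/r = 11.8 V.
ΔV = V_B − V_A = -67.0 V.
W_ext = qΔV = (4.21×10⁻⁹ C)(-67.0 V) = -2.82×10⁻⁷ J.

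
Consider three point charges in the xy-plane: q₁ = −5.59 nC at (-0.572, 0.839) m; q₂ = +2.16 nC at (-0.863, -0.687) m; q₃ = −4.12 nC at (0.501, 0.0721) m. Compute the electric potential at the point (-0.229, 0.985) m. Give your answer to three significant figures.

Electric potential is a scalar, so the contributions from each charge add algebraically: V = Σ kqᵢ/rᵢ.
Distances from the field point to each charge: r₁ = 0.373 m, r₂ = 1.79 m, r₃ = 1.17 m.
V = k[(-5.59×10⁻⁹)/(0.373) + (2.16×10⁻⁹)/(1.79) + (-4.12×10⁻⁹)/(1.17)] = -156 V.

-156 V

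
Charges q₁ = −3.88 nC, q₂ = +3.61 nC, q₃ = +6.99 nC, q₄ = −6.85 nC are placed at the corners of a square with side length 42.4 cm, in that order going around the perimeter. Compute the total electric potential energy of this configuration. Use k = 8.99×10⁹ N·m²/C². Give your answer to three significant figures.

-9.91×10⁻⁷ J

The assembly work is the sum of pairwise potential energies, U = Σ_{i<j} kqᵢqⱼ/rᵢⱼ.
The four side pairs have separation 0.424 m and the two diagonal pairs 0.600 m.
Summing all 6 pair terms gives U = -9.91×10⁻⁷ J.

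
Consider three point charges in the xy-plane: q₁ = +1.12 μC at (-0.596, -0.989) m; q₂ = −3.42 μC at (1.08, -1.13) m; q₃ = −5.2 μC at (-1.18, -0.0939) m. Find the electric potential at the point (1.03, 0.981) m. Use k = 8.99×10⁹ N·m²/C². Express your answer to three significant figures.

The total potential is the scalar sum of each charge's contribution, V = Σ kqᵢ/rᵢ.
Distances from the field point to each charge: r₁ = 2.55 m, r₂ = 2.11 m, r₃ = 2.46 m.
V = k[(1.12×10⁻⁶)/(2.55) + (-3.42×10⁻⁶)/(2.11) + (-5.20×10⁻⁶)/(2.46)] = -2.96×10⁴ V.

-2.96×10⁴ V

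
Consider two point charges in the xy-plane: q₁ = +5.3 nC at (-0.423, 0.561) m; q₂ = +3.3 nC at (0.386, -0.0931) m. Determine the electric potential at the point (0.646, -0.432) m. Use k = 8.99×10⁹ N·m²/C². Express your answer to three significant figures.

Electric potential is a scalar, so the contributions from each charge add algebraically: V = Σ kqᵢ/rᵢ.
Distances from the field point to each charge: r₁ = 1.46 m, r₂ = 0.427 m.
V = k[(5.30×10⁻⁹)/(1.46) + (3.30×10⁻⁹)/(0.427)] = 102 V.

102 V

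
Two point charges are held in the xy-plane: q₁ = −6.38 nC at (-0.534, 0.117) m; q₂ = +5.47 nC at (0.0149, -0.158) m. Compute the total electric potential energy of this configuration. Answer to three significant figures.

The assembly work is the sum of pairwise potential energies, U = Σ_{i<j} kqᵢqⱼ/rᵢⱼ.
Pair separations: r₁₂ = 0.614 m.
U = (-5.11×10⁻⁷) = -5.11×10⁻⁷ J.

-5.11×10⁻⁷ J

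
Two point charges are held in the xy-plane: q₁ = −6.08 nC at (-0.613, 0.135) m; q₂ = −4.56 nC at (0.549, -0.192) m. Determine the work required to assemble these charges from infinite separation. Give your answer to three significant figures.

2.06×10⁻⁷ J

The assembly work is the sum of pairwise potential energies, U = Σ_{i<j} kqᵢqⱼ/rᵢⱼ.
Pair separations: r₁₂ = 1.21 m.
U = (2.06×10⁻⁷) = 2.06×10⁻⁷ J.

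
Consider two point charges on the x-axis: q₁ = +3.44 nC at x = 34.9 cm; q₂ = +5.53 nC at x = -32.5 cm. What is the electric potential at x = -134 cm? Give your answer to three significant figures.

The total potential is the scalar sum of each charge's contribution, V = Σ kqᵢ/rᵢ.
Distances from the field point to each charge: r₁ = 1.69 m, r₂ = 1.02 m.
V = k[(3.44×10⁻⁹)/(1.69) + (5.53×10⁻⁹)/(1.02)] = 67.3 V.

67.3 V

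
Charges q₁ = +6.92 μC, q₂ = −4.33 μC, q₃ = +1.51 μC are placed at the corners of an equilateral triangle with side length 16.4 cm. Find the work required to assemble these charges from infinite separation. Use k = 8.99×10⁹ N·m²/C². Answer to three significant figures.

The assembly work is the sum of pairwise potential energies, U = Σ_{i<j} kqᵢqⱼ/rᵢⱼ.
All three pair separations equal the side length, 0.164 m.
U = (-1.64) + (0.573) + (-0.358) = -1.43 J.

-1.43 J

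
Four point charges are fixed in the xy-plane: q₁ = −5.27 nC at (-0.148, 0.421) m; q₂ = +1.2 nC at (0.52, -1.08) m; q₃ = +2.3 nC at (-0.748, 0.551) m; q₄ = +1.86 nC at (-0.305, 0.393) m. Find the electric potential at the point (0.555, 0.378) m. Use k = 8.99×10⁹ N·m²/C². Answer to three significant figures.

The total potential is the scalar sum of each charge's contribution, V = Σ kqᵢ/rᵢ.
Distances from the field point to each charge: r₁ = 0.704 m, r₂ = 1.46 m, r₃ = 1.31 m, r₄ = 0.860 m.
V = k[(-5.27×10⁻⁹)/(0.704) + (1.20×10⁻⁹)/(1.46) + (2.30×10⁻⁹)/(1.31) + (1.86×10⁻⁹)/(0.860)] = -24.7 V.

-24.7 V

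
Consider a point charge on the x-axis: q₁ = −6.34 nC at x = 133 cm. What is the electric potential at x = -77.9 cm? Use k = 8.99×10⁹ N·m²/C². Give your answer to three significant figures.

The total potential is the scalar sum of each charge's contribution, V = Σ kqᵢ/rᵢ.
V = k[(-6.34×10⁻⁹)/(2.11)] = -27.0 V.

-27.0 V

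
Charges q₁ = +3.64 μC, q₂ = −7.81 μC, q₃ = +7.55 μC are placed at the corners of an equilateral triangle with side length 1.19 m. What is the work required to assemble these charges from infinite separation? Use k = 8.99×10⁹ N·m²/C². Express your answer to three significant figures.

-0.453 J

The assembly work is the sum of pairwise potential energies, U = Σ_{i<j} kqᵢqⱼ/rᵢⱼ.
All three pair separations equal the side length, 1.19 m.
U = (-0.215) + (0.208) + (-0.445) = -0.453 J.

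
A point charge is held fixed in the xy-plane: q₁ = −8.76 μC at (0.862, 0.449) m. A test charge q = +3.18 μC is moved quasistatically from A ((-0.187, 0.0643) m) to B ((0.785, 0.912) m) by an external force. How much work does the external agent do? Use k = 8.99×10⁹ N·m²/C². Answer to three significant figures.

For quasistatic motion the external work equals the change in potential energy: W_ext = qΔV = q(V_B − V_A).
At A: distance to the source charge is 1.12 m; V_A = kq₁/r = -7.05×10⁴ V.
At B: distance to the source charge is 0.469 m; V_B = kq₁/r = -1.68×10⁵ V.
ΔV = V_B − V_A = -9.73×10⁴ V.
W_ext = qΔV = (3.18×10⁻⁶ C)(-9.73×10⁴ V) = -0.309 J.

-0.309 J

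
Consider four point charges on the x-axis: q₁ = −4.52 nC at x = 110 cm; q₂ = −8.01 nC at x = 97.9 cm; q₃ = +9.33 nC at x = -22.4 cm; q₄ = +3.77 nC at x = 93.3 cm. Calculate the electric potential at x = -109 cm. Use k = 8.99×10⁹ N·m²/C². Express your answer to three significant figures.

The total potential is the scalar sum of each charge's contribution, V = Σ kqᵢ/rᵢ.
Distances from the field point to each charge: r₁ = 2.19 m, r₂ = 2.07 m, r₃ = 0.866 m, r₄ = 2.02 m.
V = k[(-4.52×10⁻⁹)/(2.19) + (-8.01×10⁻⁹)/(2.07) + (9.33×10⁻⁹)/(0.866) + (3.77×10⁻⁹)/(2.02)] = 60.2 V.

60.2 V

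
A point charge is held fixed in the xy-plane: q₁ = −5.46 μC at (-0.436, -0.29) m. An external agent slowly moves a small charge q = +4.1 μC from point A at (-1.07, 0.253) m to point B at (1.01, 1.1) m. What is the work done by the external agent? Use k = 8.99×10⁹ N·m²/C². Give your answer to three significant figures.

For quasistatic motion the external work equals the change in potential energy: W_ext = qΔV = q(V_B − V_A).
At A: distance to the source charge is 0.835 m; V_A = kq₁/r = -5.88×10⁴ V.
At B: distance to the source charge is 2.01 m; V_B = kq₁/r = -2.45×10⁴ V.
ΔV = V_B − V_A = 3.43×10⁴ V.
W_ext = qΔV = (4.10×10⁻⁶ C)(3.43×10⁴ V) = 0.141 J.

0.141 J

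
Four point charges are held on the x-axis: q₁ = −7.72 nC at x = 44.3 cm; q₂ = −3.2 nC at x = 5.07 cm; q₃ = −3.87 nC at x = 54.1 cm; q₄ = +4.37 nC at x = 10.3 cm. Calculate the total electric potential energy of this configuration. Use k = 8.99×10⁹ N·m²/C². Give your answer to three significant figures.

-1.09×10⁻⁷ J

The assembly work is the sum of pairwise potential energies, U = Σ_{i<j} kqᵢqⱼ/rᵢⱼ.
Pair separations: r₁₂ = 0.392 m, r₁₃ = 0.0980 m, r₁₄ = 0.340 m, r₂₃ = 0.490 m, r₂₄ = 0.0523 m, r₃₄ = 0.438 m.
Summing all 6 pair terms gives U = -1.09×10⁻⁷ J.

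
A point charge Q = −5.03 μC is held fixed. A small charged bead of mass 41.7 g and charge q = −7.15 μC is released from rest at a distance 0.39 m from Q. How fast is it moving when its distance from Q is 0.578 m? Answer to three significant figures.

Only the electrostatic force acts, so mechanical energy is conserved: ½mv² = U₁ − U₂ = kQq(1/r₁ − 1/r₂).
U₁ − U₂ = (8.99×10⁹ N·m²/C²)(-5.03×10⁻⁶ C)(-7.15×10⁻⁶ C)(1/0.390 − 1/0.578) = 0.270 J.
v = √(2·0.270/0.0417) = 3.60 m/s.

3.60 m/s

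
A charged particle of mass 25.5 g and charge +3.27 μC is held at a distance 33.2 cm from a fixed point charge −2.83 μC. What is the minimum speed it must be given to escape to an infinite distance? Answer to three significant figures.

To just escape, total mechanical energy must reach zero at infinity: ½mv²_min + U = 0, so ½mv²_min = −U = |kQq|/r.
|U| = |kQq|/r = (8.99×10⁹ N·m²/C²)(2.83×10⁻⁶)(3.27×10⁻⁶)/(0.332) = 0.251 J.
v_min = √(2|U|/m) = √(2·0.251/0.0255) = 4.43 m/s.

4.43 m/s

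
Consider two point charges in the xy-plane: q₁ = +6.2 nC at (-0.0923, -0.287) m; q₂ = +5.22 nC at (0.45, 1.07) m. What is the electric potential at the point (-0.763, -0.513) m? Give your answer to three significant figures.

102 V

The total potential is the scalar sum of each charge's contribution, V = Σ kqᵢ/rᵢ.
Distances from the field point to each charge: r₁ = 0.708 m, r₂ = 1.99 m.
V = k[(6.20×10⁻⁹)/(0.708) + (5.22×10⁻⁹)/(1.99)] = 102 V.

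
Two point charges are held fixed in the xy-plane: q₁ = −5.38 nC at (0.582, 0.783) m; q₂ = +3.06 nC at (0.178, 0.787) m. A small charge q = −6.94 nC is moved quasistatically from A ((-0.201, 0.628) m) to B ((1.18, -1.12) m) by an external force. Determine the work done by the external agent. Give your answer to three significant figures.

For quasistatic motion the external work equals the change in potential energy: W_ext = qΔV = q(V_B − V_A).
At A: distances to the source charges are 0.798 m, 0.411 m; V_A = Σ kqᵢ/rᵢ = 6.34 V.
At B: distances to the source charges are 1.99 m, 2.15 m; V_B = Σ kqᵢ/rᵢ = -11.5 V.
ΔV = V_B − V_A = -17.8 V.
W_ext = qΔV = (-6.94×10⁻⁹ C)(-17.8 V) = 1.24×10⁻⁷ J.

1.24×10⁻⁷ J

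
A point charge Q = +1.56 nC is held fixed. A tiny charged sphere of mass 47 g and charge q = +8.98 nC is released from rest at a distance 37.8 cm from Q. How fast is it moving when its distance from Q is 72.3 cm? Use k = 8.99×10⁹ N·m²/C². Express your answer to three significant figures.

2.60×10⁻³ m/s

Only the electrostatic force acts, so mechanical energy is conserved: ½mv² = U₁ − U₂ = kQq(1/r₁ − 1/r₂).
U₁ − U₂ = (8.99×10⁹ N·m²/C²)(1.56×10⁻⁹ C)(8.98×10⁻⁹ C)(1/0.378 − 1/0.723) = 1.59×10⁻⁷ J.
v = √(2·1.59×10⁻⁷/0.0470) = 2.60×10⁻³ m/s.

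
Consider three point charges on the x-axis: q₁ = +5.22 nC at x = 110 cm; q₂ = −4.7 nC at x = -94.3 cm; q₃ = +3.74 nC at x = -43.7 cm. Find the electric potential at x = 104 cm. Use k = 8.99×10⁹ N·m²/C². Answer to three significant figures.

784 V

Electric potential is a scalar, so the contributions from each charge add algebraically: V = Σ kqᵢ/rᵢ.
Distances from the field point to each charge: r₁ = 0.0600 m, r₂ = 1.98 m, r₃ = 1.48 m.
V = k[(5.22×10⁻⁹)/(0.0600) + (-4.70×10⁻⁹)/(1.98) + (3.74×10⁻⁹)/(1.48)] = 784 V.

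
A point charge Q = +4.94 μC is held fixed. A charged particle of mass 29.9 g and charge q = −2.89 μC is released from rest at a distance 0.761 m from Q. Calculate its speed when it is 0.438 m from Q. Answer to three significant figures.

2.88 m/s

Only the electrostatic force acts, so mechanical energy is conserved: ½mv² = U₁ − U₂ = kQq(1/r₁ − 1/r₂).
U₁ − U₂ = (8.99×10⁹ N·m²/C²)(4.94×10⁻⁶ C)(-2.89×10⁻⁶ C)(1/0.761 − 1/0.438) = 0.124 J.
v = √(2·0.124/0.0299) = 2.88 m/s.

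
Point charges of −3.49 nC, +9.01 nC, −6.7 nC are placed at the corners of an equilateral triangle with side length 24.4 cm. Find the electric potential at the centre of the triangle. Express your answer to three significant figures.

-75.3 V

Electric potential is a scalar, so the contributions from each charge add algebraically: V = Σ kqᵢ/rᵢ.
The distance from each vertex to the centroid is a/√3 = 0.141 m.
V = k[(-3.49×10⁻⁹)/(0.141) + (9.01×10⁻⁹)/(0.141) + (-6.70×10⁻⁹)/(0.141)] = -75.3 V.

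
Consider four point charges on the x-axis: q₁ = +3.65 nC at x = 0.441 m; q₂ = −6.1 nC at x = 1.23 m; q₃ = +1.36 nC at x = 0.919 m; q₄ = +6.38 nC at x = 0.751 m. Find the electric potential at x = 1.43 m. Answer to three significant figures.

-133 V

Electric potential is a scalar, so the contributions from each charge add algebraically: V = Σ kqᵢ/rᵢ.
Distances from the field point to each charge: r₁ = 0.989 m, r₂ = 0.200 m, r₃ = 0.511 m, r₄ = 0.679 m.
V = k[(3.65×10⁻⁹)/(0.989) + (-6.10×10⁻⁹)/(0.200) + (1.36×10⁻⁹)/(0.511) + (6.38×10⁻⁹)/(0.679)] = -133 V.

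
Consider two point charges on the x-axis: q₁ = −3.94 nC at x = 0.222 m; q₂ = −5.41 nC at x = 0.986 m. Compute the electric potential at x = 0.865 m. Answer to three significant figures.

-457 V

The total potential is the scalar sum of each charge's contribution, V = Σ kqᵢ/rᵢ.
Distances from the field point to each charge: r₁ = 0.643 m, r₂ = 0.121 m.
V = k[(-3.94×10⁻⁹)/(0.643) + (-5.41×10⁻⁹)/(0.121)] = -457 V.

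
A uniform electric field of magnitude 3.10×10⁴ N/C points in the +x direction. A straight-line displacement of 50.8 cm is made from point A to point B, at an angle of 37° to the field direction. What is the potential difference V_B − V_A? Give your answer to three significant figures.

Only the component of displacement along E changes the potential: ΔV = −E·d·cosθ.
ΔV = −(3.10×10⁴ V/m)(0.508 m)cos37° = -1.26×10⁴ V.

-1.26×10⁴ V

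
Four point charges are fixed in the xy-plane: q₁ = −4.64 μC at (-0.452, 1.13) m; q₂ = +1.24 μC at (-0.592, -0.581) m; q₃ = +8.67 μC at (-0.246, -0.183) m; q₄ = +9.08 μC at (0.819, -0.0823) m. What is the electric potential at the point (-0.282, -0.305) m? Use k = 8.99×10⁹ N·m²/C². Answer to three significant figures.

6.83×10⁵ V

Electric potential is a scalar, so the contributions from each charge add algebraically: V = Σ kqᵢ/rᵢ.
Distances from the field point to each charge: r₁ = 1.45 m, r₂ = 0.415 m, r₃ = 0.127 m, r₄ = 1.12 m.
V = k[(-4.64×10⁻⁶)/(1.45) + (1.24×10⁻⁶)/(0.415) + (8.67×10⁻⁶)/(0.127) + (9.08×10⁻⁶)/(1.12)] = 6.83×10⁵ V.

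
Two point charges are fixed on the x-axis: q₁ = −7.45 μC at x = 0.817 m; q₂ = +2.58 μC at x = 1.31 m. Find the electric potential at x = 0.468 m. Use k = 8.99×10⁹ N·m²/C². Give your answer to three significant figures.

-1.64×10⁵ V

Electric potential is a scalar, so the contributions from each charge add algebraically: V = Σ kqᵢ/rᵢ.
Distances from the field point to each charge: r₁ = 0.349 m, r₂ = 0.842 m.
V = k[(-7.45×10⁻⁶)/(0.349) + (2.58×10⁻⁶)/(0.842)] = -1.64×10⁵ V.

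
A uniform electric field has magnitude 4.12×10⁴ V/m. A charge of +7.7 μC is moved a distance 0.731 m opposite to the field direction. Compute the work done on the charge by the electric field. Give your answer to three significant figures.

-0.232 J

The potential change for a displacement 0.731 m opposite to the field direction is ΔV = +Ed = 3.01×10⁴ V.
W_field = −qΔV = -0.232 J.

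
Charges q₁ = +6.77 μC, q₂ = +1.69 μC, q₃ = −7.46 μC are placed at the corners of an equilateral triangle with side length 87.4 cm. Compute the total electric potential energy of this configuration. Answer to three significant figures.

The assembly work is the sum of pairwise potential energies, U = Σ_{i<j} kqᵢqⱼ/rᵢⱼ.
All three pair separations equal the side length, 0.874 m.
U = (0.118) + (-0.519) + (-0.130) = -0.531 J.

-0.531 J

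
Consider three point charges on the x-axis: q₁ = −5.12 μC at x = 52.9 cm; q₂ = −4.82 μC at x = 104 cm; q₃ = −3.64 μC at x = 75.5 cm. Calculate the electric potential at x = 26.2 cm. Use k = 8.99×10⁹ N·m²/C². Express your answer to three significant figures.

-2.94×10⁵ V

Electric potential is a scalar, so the contributions from each charge add algebraically: V = Σ kqᵢ/rᵢ.
Distances from the field point to each charge: r₁ = 0.267 m, r₂ = 0.778 m, r₃ = 0.493 m.
V = k[(-5.12×10⁻⁶)/(0.267) + (-4.82×10⁻⁶)/(0.778) + (-3.64×10⁻⁶)/(0.493)] = -2.94×10⁵ V.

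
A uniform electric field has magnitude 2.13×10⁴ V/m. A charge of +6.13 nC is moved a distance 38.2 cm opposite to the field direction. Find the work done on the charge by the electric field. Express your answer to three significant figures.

-4.99×10⁻⁵ J

The potential change for a displacement 38.2 cm opposite to the field direction is ΔV = +Ed = 8140 V.
W_field = −qΔV = -4.99×10⁻⁵ J.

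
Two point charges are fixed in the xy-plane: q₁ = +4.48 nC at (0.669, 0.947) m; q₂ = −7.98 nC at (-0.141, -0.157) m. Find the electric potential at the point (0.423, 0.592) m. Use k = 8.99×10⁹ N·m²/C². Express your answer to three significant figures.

16.7 V

The total potential is the scalar sum of each charge's contribution, V = Σ kqᵢ/rᵢ.
Distances from the field point to each charge: r₁ = 0.432 m, r₂ = 0.938 m.
V = k[(4.48×10⁻⁹)/(0.432) + (-7.98×10⁻⁹)/(0.938)] = 16.7 V.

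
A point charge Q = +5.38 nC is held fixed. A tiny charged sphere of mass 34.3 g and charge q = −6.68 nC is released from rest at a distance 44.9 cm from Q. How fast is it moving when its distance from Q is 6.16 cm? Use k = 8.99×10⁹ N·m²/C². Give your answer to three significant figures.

Only the electrostatic force acts, so mechanical energy is conserved: ½mv² = U₁ − U₂ = kQq(1/r₁ − 1/r₂).
U₁ − U₂ = (8.99×10⁹ N·m²/C²)(5.38×10⁻⁹ C)(-6.68×10⁻⁹ C)(1/0.449 − 1/0.0616) = 4.53×10⁻⁶ J.
v = √(2·4.53×10⁻⁶/0.0343) = 0.0162 m/s.

0.0162 m/s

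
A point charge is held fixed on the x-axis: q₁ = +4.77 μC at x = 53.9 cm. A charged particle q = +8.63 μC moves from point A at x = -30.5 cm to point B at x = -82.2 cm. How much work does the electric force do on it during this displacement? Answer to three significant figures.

0.167 J

The work done by the electric force is W_field = −ΔU = −q(V_B − V_A) = q(V_A − V_B).
At A: distance to the source charge is 0.844 m; V_A = kq₁/r = 5.08×10⁴ V.
At B: distance to the source charge is 1.36 m; V_B = kq₁/r = 3.15×10⁴ V.
ΔV = V_B − V_A = -1.93×10⁴ V.
W_field = −qΔV = −(8.63×10⁻⁶ C)(-1.93×10⁴ V) = 0.167 J.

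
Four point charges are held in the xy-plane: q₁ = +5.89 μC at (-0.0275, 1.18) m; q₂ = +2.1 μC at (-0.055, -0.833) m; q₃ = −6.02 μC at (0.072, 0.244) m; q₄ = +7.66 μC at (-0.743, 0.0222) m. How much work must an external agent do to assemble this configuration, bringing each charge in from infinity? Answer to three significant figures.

The work to assemble the configuration equals its total potential energy, U = Σ kqᵢqⱼ/rᵢⱼ over all pairs.
Pair separations: r₁₂ = 2.01 m, r₁₃ = 0.941 m, r₁₄ = 1.36 m, r₂₃ = 1.08 m, r₂₄ = 1.10 m, r₃₄ = 0.845 m.
Summing all 6 pair terms gives U = -0.449 J.

-0.449 J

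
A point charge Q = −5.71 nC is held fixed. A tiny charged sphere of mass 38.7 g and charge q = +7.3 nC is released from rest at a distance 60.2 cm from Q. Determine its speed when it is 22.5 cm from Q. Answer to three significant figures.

Only the electrostatic force acts, so mechanical energy is conserved: ½mv² = U₁ − U₂ = kQq(1/r₁ − 1/r₂).
U₁ − U₂ = (8.99×10⁹ N·m²/C²)(-5.71×10⁻⁹ C)(7.30×10⁻⁹ C)(1/0.602 − 1/0.225) = 1.04×10⁻⁶ J.
v = √(2·1.04×10⁻⁶/0.0387) = 7.34×10⁻³ m/s.

7.34×10⁻³ m/s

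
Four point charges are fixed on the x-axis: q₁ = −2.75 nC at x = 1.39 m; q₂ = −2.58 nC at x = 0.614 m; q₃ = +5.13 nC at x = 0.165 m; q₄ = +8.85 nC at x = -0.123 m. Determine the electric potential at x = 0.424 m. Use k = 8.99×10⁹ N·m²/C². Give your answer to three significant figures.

Electric potential is a scalar, so the contributions from each charge add algebraically: V = Σ kqᵢ/rᵢ.
Distances from the field point to each charge: r₁ = 0.966 m, r₂ = 0.190 m, r₃ = 0.259 m, r₄ = 0.547 m.
V = k[(-2.75×10⁻⁹)/(0.966) + (-2.58×10⁻⁹)/(0.190) + (5.13×10⁻⁹)/(0.259) + (8.85×10⁻⁹)/(0.547)] = 176 V.

176 V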